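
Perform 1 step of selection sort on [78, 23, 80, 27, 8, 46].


Initial: [78, 23, 80, 27, 8, 46]
Step 1: min=8 at 4
  Swap: [8, 23, 80, 27, 78, 46]

After 1 step: [8, 23, 80, 27, 78, 46]


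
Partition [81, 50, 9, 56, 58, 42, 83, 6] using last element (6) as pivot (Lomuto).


Pivot: 6
Place pivot at 0: [6, 50, 9, 56, 58, 42, 83, 81]

Partitioned: [6, 50, 9, 56, 58, 42, 83, 81]


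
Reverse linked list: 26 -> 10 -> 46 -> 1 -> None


Step 1: curr=26, set curr.next=prev(None) | reversed so far: 26
Step 2: curr=10, set curr.next=prev(26) | reversed so far: 10 -> 26
Step 3: curr=46, set curr.next=prev(10) | reversed so far: 46 -> 10 -> 26
Step 4: curr=1, set curr.next=prev(46) | reversed so far: 1 -> 46 -> 10 -> 26

1 -> 46 -> 10 -> 26 -> None


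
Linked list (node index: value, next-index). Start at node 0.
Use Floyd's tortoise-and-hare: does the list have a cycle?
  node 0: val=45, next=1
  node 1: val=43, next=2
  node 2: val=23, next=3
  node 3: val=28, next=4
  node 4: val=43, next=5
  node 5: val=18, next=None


Floyd's tortoise (slow, +1) and hare (fast, +2):
  init: slow=0, fast=0
  step 1: slow=1, fast=2
  step 2: slow=2, fast=4
  step 3: fast 4->5->None, no cycle

Cycle: no


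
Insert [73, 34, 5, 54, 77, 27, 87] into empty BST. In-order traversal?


Insert 73: root
Insert 34: L from 73
Insert 5: L from 73 -> L from 34
Insert 54: L from 73 -> R from 34
Insert 77: R from 73
Insert 27: L from 73 -> L from 34 -> R from 5
Insert 87: R from 73 -> R from 77

In-order: [5, 27, 34, 54, 73, 77, 87]


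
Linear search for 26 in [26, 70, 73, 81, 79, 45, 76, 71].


i=0: 26==26 found!

Found at 0, 1 comps


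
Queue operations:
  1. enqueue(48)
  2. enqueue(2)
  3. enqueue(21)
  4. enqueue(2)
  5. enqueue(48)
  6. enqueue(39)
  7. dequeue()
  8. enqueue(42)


enqueue(48) -> [48]
enqueue(2) -> [48, 2]
enqueue(21) -> [48, 2, 21]
enqueue(2) -> [48, 2, 21, 2]
enqueue(48) -> [48, 2, 21, 2, 48]
enqueue(39) -> [48, 2, 21, 2, 48, 39]
dequeue()->48, [2, 21, 2, 48, 39]
enqueue(42) -> [2, 21, 2, 48, 39, 42]

Final queue: [2, 21, 2, 48, 39, 42]


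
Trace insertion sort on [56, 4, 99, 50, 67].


Initial: [56, 4, 99, 50, 67]
Insert 4: [4, 56, 99, 50, 67]
Insert 99: [4, 56, 99, 50, 67]
Insert 50: [4, 50, 56, 99, 67]
Insert 67: [4, 50, 56, 67, 99]

Sorted: [4, 50, 56, 67, 99]


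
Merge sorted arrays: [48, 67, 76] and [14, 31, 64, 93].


Take 14 from B
Take 31 from B
Take 48 from A
Take 64 from B
Take 67 from A
Take 76 from A

Merged: [14, 31, 48, 64, 67, 76, 93]


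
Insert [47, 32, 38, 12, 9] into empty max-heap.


Insert 47: [47]
Insert 32: [47, 32]
Insert 38: [47, 32, 38]
Insert 12: [47, 32, 38, 12]
Insert 9: [47, 32, 38, 12, 9]

Final heap: [47, 32, 38, 12, 9]


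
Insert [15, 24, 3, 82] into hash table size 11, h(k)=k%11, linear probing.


Insert 15: h=4 -> slot 4
Insert 24: h=2 -> slot 2
Insert 3: h=3 -> slot 3
Insert 82: h=5 -> slot 5

Table: [None, None, 24, 3, 15, 82, None, None, None, None, None]


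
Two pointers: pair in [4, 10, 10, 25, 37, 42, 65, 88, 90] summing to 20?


lo=0(4)+hi=8(90)=94
lo=0(4)+hi=7(88)=92
lo=0(4)+hi=6(65)=69
lo=0(4)+hi=5(42)=46
lo=0(4)+hi=4(37)=41
lo=0(4)+hi=3(25)=29
lo=0(4)+hi=2(10)=14
lo=1(10)+hi=2(10)=20

Yes: 10+10=20


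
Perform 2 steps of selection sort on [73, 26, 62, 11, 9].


Initial: [73, 26, 62, 11, 9]
Step 1: min=9 at 4
  Swap: [9, 26, 62, 11, 73]
Step 2: min=11 at 3
  Swap: [9, 11, 62, 26, 73]

After 2 steps: [9, 11, 62, 26, 73]


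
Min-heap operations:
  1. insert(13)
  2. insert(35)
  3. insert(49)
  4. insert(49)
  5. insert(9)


insert(13) -> [13]
insert(35) -> [13, 35]
insert(49) -> [13, 35, 49]
insert(49) -> [13, 35, 49, 49]
insert(9) -> [9, 13, 49, 49, 35]

Final heap: [9, 13, 49, 49, 35]


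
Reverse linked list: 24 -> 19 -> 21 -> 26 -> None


Step 1: curr=24, set curr.next=prev(None) | reversed so far: 24
Step 2: curr=19, set curr.next=prev(24) | reversed so far: 19 -> 24
Step 3: curr=21, set curr.next=prev(19) | reversed so far: 21 -> 19 -> 24
Step 4: curr=26, set curr.next=prev(21) | reversed so far: 26 -> 21 -> 19 -> 24

26 -> 21 -> 19 -> 24 -> None


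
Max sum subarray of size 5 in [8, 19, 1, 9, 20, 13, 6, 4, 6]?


[0:5]: 57
[1:6]: 62
[2:7]: 49
[3:8]: 52
[4:9]: 49

Max: 62 at [1:6]


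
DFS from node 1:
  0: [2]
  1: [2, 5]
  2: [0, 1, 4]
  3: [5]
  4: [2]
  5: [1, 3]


Visit 1, push [5, 2]
Visit 2, push [4, 0]
Visit 0, push []
Visit 4, push []
Visit 5, push [3]
Visit 3, push []

DFS order: [1, 2, 0, 4, 5, 3]


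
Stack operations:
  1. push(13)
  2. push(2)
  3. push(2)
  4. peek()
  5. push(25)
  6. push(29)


push(13) -> [13]
push(2) -> [13, 2]
push(2) -> [13, 2, 2]
peek()->2
push(25) -> [13, 2, 2, 25]
push(29) -> [13, 2, 2, 25, 29]

Final stack: [13, 2, 2, 25, 29]


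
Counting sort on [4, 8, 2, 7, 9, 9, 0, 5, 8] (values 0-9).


Input: [4, 8, 2, 7, 9, 9, 0, 5, 8]
Counts: [1, 0, 1, 0, 1, 1, 0, 1, 2, 2]

Sorted: [0, 2, 4, 5, 7, 8, 8, 9, 9]


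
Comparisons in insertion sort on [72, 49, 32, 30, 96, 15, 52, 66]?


Algorithm: insertion sort
Input: [72, 49, 32, 30, 96, 15, 52, 66]
Sorted: [15, 30, 32, 49, 52, 66, 72, 96]

18


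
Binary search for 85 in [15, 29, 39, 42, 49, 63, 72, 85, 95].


Step 1: lo=0, hi=8, mid=4, val=49
Step 2: lo=5, hi=8, mid=6, val=72
Step 3: lo=7, hi=8, mid=7, val=85

Found at index 7


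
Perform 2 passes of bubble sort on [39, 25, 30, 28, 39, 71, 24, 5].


Initial: [39, 25, 30, 28, 39, 71, 24, 5]
Pass 1: [25, 30, 28, 39, 39, 24, 5, 71] (5 swaps)
Pass 2: [25, 28, 30, 39, 24, 5, 39, 71] (3 swaps)

After 2 passes: [25, 28, 30, 39, 24, 5, 39, 71]


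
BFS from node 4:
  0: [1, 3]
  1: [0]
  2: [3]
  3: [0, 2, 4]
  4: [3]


Visit 4, enqueue [3]
Visit 3, enqueue [0, 2]
Visit 0, enqueue [1]
Visit 2, enqueue []
Visit 1, enqueue []

BFS order: [4, 3, 0, 2, 1]


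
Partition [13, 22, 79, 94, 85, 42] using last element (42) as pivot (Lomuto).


Pivot: 42
  13 <= 42: advance i (no swap)
  22 <= 42: advance i (no swap)
Place pivot at 2: [13, 22, 42, 94, 85, 79]

Partitioned: [13, 22, 42, 94, 85, 79]


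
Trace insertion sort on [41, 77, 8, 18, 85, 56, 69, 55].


Initial: [41, 77, 8, 18, 85, 56, 69, 55]
Insert 77: [41, 77, 8, 18, 85, 56, 69, 55]
Insert 8: [8, 41, 77, 18, 85, 56, 69, 55]
Insert 18: [8, 18, 41, 77, 85, 56, 69, 55]
Insert 85: [8, 18, 41, 77, 85, 56, 69, 55]
Insert 56: [8, 18, 41, 56, 77, 85, 69, 55]
Insert 69: [8, 18, 41, 56, 69, 77, 85, 55]
Insert 55: [8, 18, 41, 55, 56, 69, 77, 85]

Sorted: [8, 18, 41, 55, 56, 69, 77, 85]


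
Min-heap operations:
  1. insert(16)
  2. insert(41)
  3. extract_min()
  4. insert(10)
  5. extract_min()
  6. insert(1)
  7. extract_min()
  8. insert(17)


insert(16) -> [16]
insert(41) -> [16, 41]
extract_min()->16, [41]
insert(10) -> [10, 41]
extract_min()->10, [41]
insert(1) -> [1, 41]
extract_min()->1, [41]
insert(17) -> [17, 41]

Final heap: [17, 41]


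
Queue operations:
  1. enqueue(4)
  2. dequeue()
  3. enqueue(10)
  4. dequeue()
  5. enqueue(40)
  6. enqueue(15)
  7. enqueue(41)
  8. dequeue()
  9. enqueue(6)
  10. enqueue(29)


enqueue(4) -> [4]
dequeue()->4, []
enqueue(10) -> [10]
dequeue()->10, []
enqueue(40) -> [40]
enqueue(15) -> [40, 15]
enqueue(41) -> [40, 15, 41]
dequeue()->40, [15, 41]
enqueue(6) -> [15, 41, 6]
enqueue(29) -> [15, 41, 6, 29]

Final queue: [15, 41, 6, 29]


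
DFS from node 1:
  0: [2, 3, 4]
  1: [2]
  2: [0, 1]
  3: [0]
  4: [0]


Visit 1, push [2]
Visit 2, push [0]
Visit 0, push [4, 3]
Visit 3, push []
Visit 4, push []

DFS order: [1, 2, 0, 3, 4]


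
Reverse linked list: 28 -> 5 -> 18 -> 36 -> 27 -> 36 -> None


Step 1: curr=28, set curr.next=prev(None) | reversed so far: 28
Step 2: curr=5, set curr.next=prev(28) | reversed so far: 5 -> 28
Step 3: curr=18, set curr.next=prev(5) | reversed so far: 18 -> 5 -> 28
Step 4: curr=36, set curr.next=prev(18) | reversed so far: 36 -> 18 -> 5 -> 28
Step 5: curr=27, set curr.next=prev(36) | reversed so far: 27 -> 36 -> 18 -> 5 -> 28
Step 6: curr=36, set curr.next=prev(27) | reversed so far: 36 -> 27 -> 36 -> 18 -> 5 -> 28

36 -> 27 -> 36 -> 18 -> 5 -> 28 -> None


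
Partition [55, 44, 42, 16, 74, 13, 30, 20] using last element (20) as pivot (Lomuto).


Pivot: 20
  16 <= 20: swap -> [16, 44, 42, 55, 74, 13, 30, 20]
  13 <= 20: swap -> [16, 13, 42, 55, 74, 44, 30, 20]
Place pivot at 2: [16, 13, 20, 55, 74, 44, 30, 42]

Partitioned: [16, 13, 20, 55, 74, 44, 30, 42]


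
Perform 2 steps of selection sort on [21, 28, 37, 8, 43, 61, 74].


Initial: [21, 28, 37, 8, 43, 61, 74]
Step 1: min=8 at 3
  Swap: [8, 28, 37, 21, 43, 61, 74]
Step 2: min=21 at 3
  Swap: [8, 21, 37, 28, 43, 61, 74]

After 2 steps: [8, 21, 37, 28, 43, 61, 74]


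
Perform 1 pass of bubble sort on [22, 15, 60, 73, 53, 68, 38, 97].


Initial: [22, 15, 60, 73, 53, 68, 38, 97]
Pass 1: [15, 22, 60, 53, 68, 38, 73, 97] (4 swaps)

After 1 pass: [15, 22, 60, 53, 68, 38, 73, 97]


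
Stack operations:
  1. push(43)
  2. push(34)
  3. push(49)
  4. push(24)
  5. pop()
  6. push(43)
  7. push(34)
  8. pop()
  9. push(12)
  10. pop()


push(43) -> [43]
push(34) -> [43, 34]
push(49) -> [43, 34, 49]
push(24) -> [43, 34, 49, 24]
pop()->24, [43, 34, 49]
push(43) -> [43, 34, 49, 43]
push(34) -> [43, 34, 49, 43, 34]
pop()->34, [43, 34, 49, 43]
push(12) -> [43, 34, 49, 43, 12]
pop()->12, [43, 34, 49, 43]

Final stack: [43, 34, 49, 43]


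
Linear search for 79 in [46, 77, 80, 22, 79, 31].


i=0: 46!=79
i=1: 77!=79
i=2: 80!=79
i=3: 22!=79
i=4: 79==79 found!

Found at 4, 5 comps


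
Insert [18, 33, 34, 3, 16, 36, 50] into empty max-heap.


Insert 18: [18]
Insert 33: [33, 18]
Insert 34: [34, 18, 33]
Insert 3: [34, 18, 33, 3]
Insert 16: [34, 18, 33, 3, 16]
Insert 36: [36, 18, 34, 3, 16, 33]
Insert 50: [50, 18, 36, 3, 16, 33, 34]

Final heap: [50, 18, 36, 3, 16, 33, 34]


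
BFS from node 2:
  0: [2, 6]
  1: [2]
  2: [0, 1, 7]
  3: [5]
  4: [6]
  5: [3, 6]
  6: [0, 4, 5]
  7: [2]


Visit 2, enqueue [0, 1, 7]
Visit 0, enqueue [6]
Visit 1, enqueue []
Visit 7, enqueue []
Visit 6, enqueue [4, 5]
Visit 4, enqueue []
Visit 5, enqueue [3]
Visit 3, enqueue []

BFS order: [2, 0, 1, 7, 6, 4, 5, 3]


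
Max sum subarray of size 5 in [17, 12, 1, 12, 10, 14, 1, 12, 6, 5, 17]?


[0:5]: 52
[1:6]: 49
[2:7]: 38
[3:8]: 49
[4:9]: 43
[5:10]: 38
[6:11]: 41

Max: 52 at [0:5]


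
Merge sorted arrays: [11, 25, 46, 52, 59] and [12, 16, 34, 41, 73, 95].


Take 11 from A
Take 12 from B
Take 16 from B
Take 25 from A
Take 34 from B
Take 41 from B
Take 46 from A
Take 52 from A
Take 59 from A

Merged: [11, 12, 16, 25, 34, 41, 46, 52, 59, 73, 95]


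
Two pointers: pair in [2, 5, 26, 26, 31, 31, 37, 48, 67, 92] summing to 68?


lo=0(2)+hi=9(92)=94
lo=0(2)+hi=8(67)=69
lo=0(2)+hi=7(48)=50
lo=1(5)+hi=7(48)=53
lo=2(26)+hi=7(48)=74
lo=2(26)+hi=6(37)=63
lo=3(26)+hi=6(37)=63
lo=4(31)+hi=6(37)=68

Yes: 31+37=68


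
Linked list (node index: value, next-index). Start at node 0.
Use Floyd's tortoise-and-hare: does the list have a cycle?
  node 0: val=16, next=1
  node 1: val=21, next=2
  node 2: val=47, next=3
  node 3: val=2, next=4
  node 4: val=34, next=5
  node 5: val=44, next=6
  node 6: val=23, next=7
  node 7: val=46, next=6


Floyd's tortoise (slow, +1) and hare (fast, +2):
  init: slow=0, fast=0
  step 1: slow=1, fast=2
  step 2: slow=2, fast=4
  step 3: slow=3, fast=6
  step 4: slow=4, fast=6
  step 5: slow=5, fast=6
  step 6: slow=6, fast=6
  slow == fast at node 6: cycle detected

Cycle: yes


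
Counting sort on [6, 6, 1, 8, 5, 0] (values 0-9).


Input: [6, 6, 1, 8, 5, 0]
Counts: [1, 1, 0, 0, 0, 1, 2, 0, 1, 0]

Sorted: [0, 1, 5, 6, 6, 8]


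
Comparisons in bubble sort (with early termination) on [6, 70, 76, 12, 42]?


Algorithm: bubble sort (with early termination)
Input: [6, 70, 76, 12, 42]
Sorted: [6, 12, 42, 70, 76]

9


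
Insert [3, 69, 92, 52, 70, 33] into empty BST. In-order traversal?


Insert 3: root
Insert 69: R from 3
Insert 92: R from 3 -> R from 69
Insert 52: R from 3 -> L from 69
Insert 70: R from 3 -> R from 69 -> L from 92
Insert 33: R from 3 -> L from 69 -> L from 52

In-order: [3, 33, 52, 69, 70, 92]


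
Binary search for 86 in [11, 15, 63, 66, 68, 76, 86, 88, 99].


Step 1: lo=0, hi=8, mid=4, val=68
Step 2: lo=5, hi=8, mid=6, val=86

Found at index 6


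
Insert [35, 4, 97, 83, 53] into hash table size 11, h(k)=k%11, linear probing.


Insert 35: h=2 -> slot 2
Insert 4: h=4 -> slot 4
Insert 97: h=9 -> slot 9
Insert 83: h=6 -> slot 6
Insert 53: h=9, 1 probes -> slot 10

Table: [None, None, 35, None, 4, None, 83, None, None, 97, 53]


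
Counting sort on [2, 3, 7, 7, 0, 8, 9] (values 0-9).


Input: [2, 3, 7, 7, 0, 8, 9]
Counts: [1, 0, 1, 1, 0, 0, 0, 2, 1, 1]

Sorted: [0, 2, 3, 7, 7, 8, 9]


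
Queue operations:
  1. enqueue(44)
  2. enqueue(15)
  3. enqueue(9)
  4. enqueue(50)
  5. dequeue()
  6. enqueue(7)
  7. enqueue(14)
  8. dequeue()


enqueue(44) -> [44]
enqueue(15) -> [44, 15]
enqueue(9) -> [44, 15, 9]
enqueue(50) -> [44, 15, 9, 50]
dequeue()->44, [15, 9, 50]
enqueue(7) -> [15, 9, 50, 7]
enqueue(14) -> [15, 9, 50, 7, 14]
dequeue()->15, [9, 50, 7, 14]

Final queue: [9, 50, 7, 14]


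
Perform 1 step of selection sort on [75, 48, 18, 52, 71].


Initial: [75, 48, 18, 52, 71]
Step 1: min=18 at 2
  Swap: [18, 48, 75, 52, 71]

After 1 step: [18, 48, 75, 52, 71]


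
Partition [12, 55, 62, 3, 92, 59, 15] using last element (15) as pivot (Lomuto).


Pivot: 15
  12 <= 15: advance i (no swap)
  3 <= 15: swap -> [12, 3, 62, 55, 92, 59, 15]
Place pivot at 2: [12, 3, 15, 55, 92, 59, 62]

Partitioned: [12, 3, 15, 55, 92, 59, 62]


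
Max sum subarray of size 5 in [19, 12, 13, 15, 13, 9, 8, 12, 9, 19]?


[0:5]: 72
[1:6]: 62
[2:7]: 58
[3:8]: 57
[4:9]: 51
[5:10]: 57

Max: 72 at [0:5]


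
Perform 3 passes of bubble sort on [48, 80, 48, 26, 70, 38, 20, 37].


Initial: [48, 80, 48, 26, 70, 38, 20, 37]
Pass 1: [48, 48, 26, 70, 38, 20, 37, 80] (6 swaps)
Pass 2: [48, 26, 48, 38, 20, 37, 70, 80] (4 swaps)
Pass 3: [26, 48, 38, 20, 37, 48, 70, 80] (4 swaps)

After 3 passes: [26, 48, 38, 20, 37, 48, 70, 80]


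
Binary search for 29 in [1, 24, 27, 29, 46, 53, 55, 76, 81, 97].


Step 1: lo=0, hi=9, mid=4, val=46
Step 2: lo=0, hi=3, mid=1, val=24
Step 3: lo=2, hi=3, mid=2, val=27
Step 4: lo=3, hi=3, mid=3, val=29

Found at index 3


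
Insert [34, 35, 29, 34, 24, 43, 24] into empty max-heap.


Insert 34: [34]
Insert 35: [35, 34]
Insert 29: [35, 34, 29]
Insert 34: [35, 34, 29, 34]
Insert 24: [35, 34, 29, 34, 24]
Insert 43: [43, 34, 35, 34, 24, 29]
Insert 24: [43, 34, 35, 34, 24, 29, 24]

Final heap: [43, 34, 35, 34, 24, 29, 24]


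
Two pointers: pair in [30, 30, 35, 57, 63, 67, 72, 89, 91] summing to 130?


lo=0(30)+hi=8(91)=121
lo=1(30)+hi=8(91)=121
lo=2(35)+hi=8(91)=126
lo=3(57)+hi=8(91)=148
lo=3(57)+hi=7(89)=146
lo=3(57)+hi=6(72)=129
lo=4(63)+hi=6(72)=135
lo=4(63)+hi=5(67)=130

Yes: 63+67=130


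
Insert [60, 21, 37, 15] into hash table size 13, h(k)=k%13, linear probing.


Insert 60: h=8 -> slot 8
Insert 21: h=8, 1 probes -> slot 9
Insert 37: h=11 -> slot 11
Insert 15: h=2 -> slot 2

Table: [None, None, 15, None, None, None, None, None, 60, 21, None, 37, None]


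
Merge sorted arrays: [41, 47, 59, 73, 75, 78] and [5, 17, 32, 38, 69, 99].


Take 5 from B
Take 17 from B
Take 32 from B
Take 38 from B
Take 41 from A
Take 47 from A
Take 59 from A
Take 69 from B
Take 73 from A
Take 75 from A
Take 78 from A

Merged: [5, 17, 32, 38, 41, 47, 59, 69, 73, 75, 78, 99]


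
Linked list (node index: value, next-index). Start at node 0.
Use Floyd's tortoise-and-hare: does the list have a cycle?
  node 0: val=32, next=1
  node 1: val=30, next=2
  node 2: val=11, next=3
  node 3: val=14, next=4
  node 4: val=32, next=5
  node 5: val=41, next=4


Floyd's tortoise (slow, +1) and hare (fast, +2):
  init: slow=0, fast=0
  step 1: slow=1, fast=2
  step 2: slow=2, fast=4
  step 3: slow=3, fast=4
  step 4: slow=4, fast=4
  slow == fast at node 4: cycle detected

Cycle: yes


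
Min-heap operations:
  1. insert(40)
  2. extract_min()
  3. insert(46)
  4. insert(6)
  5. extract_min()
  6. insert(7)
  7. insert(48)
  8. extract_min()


insert(40) -> [40]
extract_min()->40, []
insert(46) -> [46]
insert(6) -> [6, 46]
extract_min()->6, [46]
insert(7) -> [7, 46]
insert(48) -> [7, 46, 48]
extract_min()->7, [46, 48]

Final heap: [46, 48]


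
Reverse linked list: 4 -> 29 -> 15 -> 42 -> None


Step 1: curr=4, set curr.next=prev(None) | reversed so far: 4
Step 2: curr=29, set curr.next=prev(4) | reversed so far: 29 -> 4
Step 3: curr=15, set curr.next=prev(29) | reversed so far: 15 -> 29 -> 4
Step 4: curr=42, set curr.next=prev(15) | reversed so far: 42 -> 15 -> 29 -> 4

42 -> 15 -> 29 -> 4 -> None


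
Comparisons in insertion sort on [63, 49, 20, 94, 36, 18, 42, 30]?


Algorithm: insertion sort
Input: [63, 49, 20, 94, 36, 18, 42, 30]
Sorted: [18, 20, 30, 36, 42, 49, 63, 94]

23


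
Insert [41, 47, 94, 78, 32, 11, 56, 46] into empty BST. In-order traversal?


Insert 41: root
Insert 47: R from 41
Insert 94: R from 41 -> R from 47
Insert 78: R from 41 -> R from 47 -> L from 94
Insert 32: L from 41
Insert 11: L from 41 -> L from 32
Insert 56: R from 41 -> R from 47 -> L from 94 -> L from 78
Insert 46: R from 41 -> L from 47

In-order: [11, 32, 41, 46, 47, 56, 78, 94]


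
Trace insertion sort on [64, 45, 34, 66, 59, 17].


Initial: [64, 45, 34, 66, 59, 17]
Insert 45: [45, 64, 34, 66, 59, 17]
Insert 34: [34, 45, 64, 66, 59, 17]
Insert 66: [34, 45, 64, 66, 59, 17]
Insert 59: [34, 45, 59, 64, 66, 17]
Insert 17: [17, 34, 45, 59, 64, 66]

Sorted: [17, 34, 45, 59, 64, 66]


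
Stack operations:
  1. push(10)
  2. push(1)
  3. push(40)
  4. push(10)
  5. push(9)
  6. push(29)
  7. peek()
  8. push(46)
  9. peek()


push(10) -> [10]
push(1) -> [10, 1]
push(40) -> [10, 1, 40]
push(10) -> [10, 1, 40, 10]
push(9) -> [10, 1, 40, 10, 9]
push(29) -> [10, 1, 40, 10, 9, 29]
peek()->29
push(46) -> [10, 1, 40, 10, 9, 29, 46]
peek()->46

Final stack: [10, 1, 40, 10, 9, 29, 46]


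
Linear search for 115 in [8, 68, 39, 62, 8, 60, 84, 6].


i=0: 8!=115
i=1: 68!=115
i=2: 39!=115
i=3: 62!=115
i=4: 8!=115
i=5: 60!=115
i=6: 84!=115
i=7: 6!=115

Not found, 8 comps


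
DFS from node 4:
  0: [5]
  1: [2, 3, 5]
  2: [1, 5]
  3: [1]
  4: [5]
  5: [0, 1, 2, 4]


Visit 4, push [5]
Visit 5, push [2, 1, 0]
Visit 0, push []
Visit 1, push [3, 2]
Visit 2, push []
Visit 3, push []

DFS order: [4, 5, 0, 1, 2, 3]


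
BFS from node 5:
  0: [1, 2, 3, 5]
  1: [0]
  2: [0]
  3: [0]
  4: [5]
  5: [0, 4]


Visit 5, enqueue [0, 4]
Visit 0, enqueue [1, 2, 3]
Visit 4, enqueue []
Visit 1, enqueue []
Visit 2, enqueue []
Visit 3, enqueue []

BFS order: [5, 0, 4, 1, 2, 3]


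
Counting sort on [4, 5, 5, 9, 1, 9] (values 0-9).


Input: [4, 5, 5, 9, 1, 9]
Counts: [0, 1, 0, 0, 1, 2, 0, 0, 0, 2]

Sorted: [1, 4, 5, 5, 9, 9]


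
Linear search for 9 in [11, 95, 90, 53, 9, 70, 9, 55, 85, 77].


i=0: 11!=9
i=1: 95!=9
i=2: 90!=9
i=3: 53!=9
i=4: 9==9 found!

Found at 4, 5 comps


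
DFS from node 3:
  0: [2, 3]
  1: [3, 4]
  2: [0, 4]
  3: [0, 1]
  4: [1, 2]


Visit 3, push [1, 0]
Visit 0, push [2]
Visit 2, push [4]
Visit 4, push [1]
Visit 1, push []

DFS order: [3, 0, 2, 4, 1]


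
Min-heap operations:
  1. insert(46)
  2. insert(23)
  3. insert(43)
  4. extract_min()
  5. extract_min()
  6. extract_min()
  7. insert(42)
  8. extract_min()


insert(46) -> [46]
insert(23) -> [23, 46]
insert(43) -> [23, 46, 43]
extract_min()->23, [43, 46]
extract_min()->43, [46]
extract_min()->46, []
insert(42) -> [42]
extract_min()->42, []

Final heap: []


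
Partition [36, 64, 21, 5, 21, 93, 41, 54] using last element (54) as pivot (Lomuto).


Pivot: 54
  36 <= 54: advance i (no swap)
  21 <= 54: swap -> [36, 21, 64, 5, 21, 93, 41, 54]
  5 <= 54: swap -> [36, 21, 5, 64, 21, 93, 41, 54]
  21 <= 54: swap -> [36, 21, 5, 21, 64, 93, 41, 54]
  41 <= 54: swap -> [36, 21, 5, 21, 41, 93, 64, 54]
Place pivot at 5: [36, 21, 5, 21, 41, 54, 64, 93]

Partitioned: [36, 21, 5, 21, 41, 54, 64, 93]


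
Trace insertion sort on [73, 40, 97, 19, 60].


Initial: [73, 40, 97, 19, 60]
Insert 40: [40, 73, 97, 19, 60]
Insert 97: [40, 73, 97, 19, 60]
Insert 19: [19, 40, 73, 97, 60]
Insert 60: [19, 40, 60, 73, 97]

Sorted: [19, 40, 60, 73, 97]


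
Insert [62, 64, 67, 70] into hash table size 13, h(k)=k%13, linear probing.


Insert 62: h=10 -> slot 10
Insert 64: h=12 -> slot 12
Insert 67: h=2 -> slot 2
Insert 70: h=5 -> slot 5

Table: [None, None, 67, None, None, 70, None, None, None, None, 62, None, 64]


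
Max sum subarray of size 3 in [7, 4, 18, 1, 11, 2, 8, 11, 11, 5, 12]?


[0:3]: 29
[1:4]: 23
[2:5]: 30
[3:6]: 14
[4:7]: 21
[5:8]: 21
[6:9]: 30
[7:10]: 27
[8:11]: 28

Max: 30 at [2:5]


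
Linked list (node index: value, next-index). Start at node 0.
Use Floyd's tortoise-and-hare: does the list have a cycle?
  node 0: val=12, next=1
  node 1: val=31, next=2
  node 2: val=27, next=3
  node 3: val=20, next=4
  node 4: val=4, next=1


Floyd's tortoise (slow, +1) and hare (fast, +2):
  init: slow=0, fast=0
  step 1: slow=1, fast=2
  step 2: slow=2, fast=4
  step 3: slow=3, fast=2
  step 4: slow=4, fast=4
  slow == fast at node 4: cycle detected

Cycle: yes


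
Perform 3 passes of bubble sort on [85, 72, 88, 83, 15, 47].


Initial: [85, 72, 88, 83, 15, 47]
Pass 1: [72, 85, 83, 15, 47, 88] (4 swaps)
Pass 2: [72, 83, 15, 47, 85, 88] (3 swaps)
Pass 3: [72, 15, 47, 83, 85, 88] (2 swaps)

After 3 passes: [72, 15, 47, 83, 85, 88]


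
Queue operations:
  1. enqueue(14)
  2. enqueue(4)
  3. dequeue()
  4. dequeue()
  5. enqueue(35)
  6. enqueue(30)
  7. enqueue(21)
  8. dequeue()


enqueue(14) -> [14]
enqueue(4) -> [14, 4]
dequeue()->14, [4]
dequeue()->4, []
enqueue(35) -> [35]
enqueue(30) -> [35, 30]
enqueue(21) -> [35, 30, 21]
dequeue()->35, [30, 21]

Final queue: [30, 21]


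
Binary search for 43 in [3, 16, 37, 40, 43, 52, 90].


Step 1: lo=0, hi=6, mid=3, val=40
Step 2: lo=4, hi=6, mid=5, val=52
Step 3: lo=4, hi=4, mid=4, val=43

Found at index 4


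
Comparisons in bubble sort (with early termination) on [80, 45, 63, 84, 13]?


Algorithm: bubble sort (with early termination)
Input: [80, 45, 63, 84, 13]
Sorted: [13, 45, 63, 80, 84]

10


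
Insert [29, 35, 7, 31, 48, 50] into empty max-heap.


Insert 29: [29]
Insert 35: [35, 29]
Insert 7: [35, 29, 7]
Insert 31: [35, 31, 7, 29]
Insert 48: [48, 35, 7, 29, 31]
Insert 50: [50, 35, 48, 29, 31, 7]

Final heap: [50, 35, 48, 29, 31, 7]


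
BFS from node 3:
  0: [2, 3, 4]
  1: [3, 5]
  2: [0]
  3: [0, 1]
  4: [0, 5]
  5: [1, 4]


Visit 3, enqueue [0, 1]
Visit 0, enqueue [2, 4]
Visit 1, enqueue [5]
Visit 2, enqueue []
Visit 4, enqueue []
Visit 5, enqueue []

BFS order: [3, 0, 1, 2, 4, 5]


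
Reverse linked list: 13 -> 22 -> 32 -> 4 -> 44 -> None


Step 1: curr=13, set curr.next=prev(None) | reversed so far: 13
Step 2: curr=22, set curr.next=prev(13) | reversed so far: 22 -> 13
Step 3: curr=32, set curr.next=prev(22) | reversed so far: 32 -> 22 -> 13
Step 4: curr=4, set curr.next=prev(32) | reversed so far: 4 -> 32 -> 22 -> 13
Step 5: curr=44, set curr.next=prev(4) | reversed so far: 44 -> 4 -> 32 -> 22 -> 13

44 -> 4 -> 32 -> 22 -> 13 -> None


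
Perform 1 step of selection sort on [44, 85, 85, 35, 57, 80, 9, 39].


Initial: [44, 85, 85, 35, 57, 80, 9, 39]
Step 1: min=9 at 6
  Swap: [9, 85, 85, 35, 57, 80, 44, 39]

After 1 step: [9, 85, 85, 35, 57, 80, 44, 39]


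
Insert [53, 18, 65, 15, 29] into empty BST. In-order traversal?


Insert 53: root
Insert 18: L from 53
Insert 65: R from 53
Insert 15: L from 53 -> L from 18
Insert 29: L from 53 -> R from 18

In-order: [15, 18, 29, 53, 65]


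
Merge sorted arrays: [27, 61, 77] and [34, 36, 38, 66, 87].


Take 27 from A
Take 34 from B
Take 36 from B
Take 38 from B
Take 61 from A
Take 66 from B
Take 77 from A

Merged: [27, 34, 36, 38, 61, 66, 77, 87]


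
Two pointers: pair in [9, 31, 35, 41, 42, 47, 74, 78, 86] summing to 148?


lo=0(9)+hi=8(86)=95
lo=1(31)+hi=8(86)=117
lo=2(35)+hi=8(86)=121
lo=3(41)+hi=8(86)=127
lo=4(42)+hi=8(86)=128
lo=5(47)+hi=8(86)=133
lo=6(74)+hi=8(86)=160
lo=6(74)+hi=7(78)=152

No pair found


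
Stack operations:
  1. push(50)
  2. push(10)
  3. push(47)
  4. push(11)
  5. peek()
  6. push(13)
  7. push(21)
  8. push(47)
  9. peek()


push(50) -> [50]
push(10) -> [50, 10]
push(47) -> [50, 10, 47]
push(11) -> [50, 10, 47, 11]
peek()->11
push(13) -> [50, 10, 47, 11, 13]
push(21) -> [50, 10, 47, 11, 13, 21]
push(47) -> [50, 10, 47, 11, 13, 21, 47]
peek()->47

Final stack: [50, 10, 47, 11, 13, 21, 47]


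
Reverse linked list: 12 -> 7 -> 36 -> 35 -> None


Step 1: curr=12, set curr.next=prev(None) | reversed so far: 12
Step 2: curr=7, set curr.next=prev(12) | reversed so far: 7 -> 12
Step 3: curr=36, set curr.next=prev(7) | reversed so far: 36 -> 7 -> 12
Step 4: curr=35, set curr.next=prev(36) | reversed so far: 35 -> 36 -> 7 -> 12

35 -> 36 -> 7 -> 12 -> None


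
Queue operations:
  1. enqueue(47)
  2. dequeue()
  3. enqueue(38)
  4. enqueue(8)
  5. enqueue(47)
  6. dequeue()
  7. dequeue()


enqueue(47) -> [47]
dequeue()->47, []
enqueue(38) -> [38]
enqueue(8) -> [38, 8]
enqueue(47) -> [38, 8, 47]
dequeue()->38, [8, 47]
dequeue()->8, [47]

Final queue: [47]


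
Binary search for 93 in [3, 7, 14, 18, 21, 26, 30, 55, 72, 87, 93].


Step 1: lo=0, hi=10, mid=5, val=26
Step 2: lo=6, hi=10, mid=8, val=72
Step 3: lo=9, hi=10, mid=9, val=87
Step 4: lo=10, hi=10, mid=10, val=93

Found at index 10


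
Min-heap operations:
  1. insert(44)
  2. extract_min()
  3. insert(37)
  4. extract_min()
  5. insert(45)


insert(44) -> [44]
extract_min()->44, []
insert(37) -> [37]
extract_min()->37, []
insert(45) -> [45]

Final heap: [45]


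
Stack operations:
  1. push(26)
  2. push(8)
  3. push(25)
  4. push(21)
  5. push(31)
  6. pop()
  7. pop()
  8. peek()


push(26) -> [26]
push(8) -> [26, 8]
push(25) -> [26, 8, 25]
push(21) -> [26, 8, 25, 21]
push(31) -> [26, 8, 25, 21, 31]
pop()->31, [26, 8, 25, 21]
pop()->21, [26, 8, 25]
peek()->25

Final stack: [26, 8, 25]


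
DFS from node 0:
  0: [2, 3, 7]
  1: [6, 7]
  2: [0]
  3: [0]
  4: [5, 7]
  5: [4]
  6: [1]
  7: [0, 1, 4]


Visit 0, push [7, 3, 2]
Visit 2, push []
Visit 3, push []
Visit 7, push [4, 1]
Visit 1, push [6]
Visit 6, push []
Visit 4, push [5]
Visit 5, push []

DFS order: [0, 2, 3, 7, 1, 6, 4, 5]


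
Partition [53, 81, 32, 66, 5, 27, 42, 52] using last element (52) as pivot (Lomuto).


Pivot: 52
  32 <= 52: swap -> [32, 81, 53, 66, 5, 27, 42, 52]
  5 <= 52: swap -> [32, 5, 53, 66, 81, 27, 42, 52]
  27 <= 52: swap -> [32, 5, 27, 66, 81, 53, 42, 52]
  42 <= 52: swap -> [32, 5, 27, 42, 81, 53, 66, 52]
Place pivot at 4: [32, 5, 27, 42, 52, 53, 66, 81]

Partitioned: [32, 5, 27, 42, 52, 53, 66, 81]


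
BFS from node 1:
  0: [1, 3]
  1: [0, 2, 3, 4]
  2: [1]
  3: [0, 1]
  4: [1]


Visit 1, enqueue [0, 2, 3, 4]
Visit 0, enqueue []
Visit 2, enqueue []
Visit 3, enqueue []
Visit 4, enqueue []

BFS order: [1, 0, 2, 3, 4]


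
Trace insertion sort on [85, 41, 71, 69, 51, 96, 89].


Initial: [85, 41, 71, 69, 51, 96, 89]
Insert 41: [41, 85, 71, 69, 51, 96, 89]
Insert 71: [41, 71, 85, 69, 51, 96, 89]
Insert 69: [41, 69, 71, 85, 51, 96, 89]
Insert 51: [41, 51, 69, 71, 85, 96, 89]
Insert 96: [41, 51, 69, 71, 85, 96, 89]
Insert 89: [41, 51, 69, 71, 85, 89, 96]

Sorted: [41, 51, 69, 71, 85, 89, 96]


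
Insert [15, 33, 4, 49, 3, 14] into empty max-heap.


Insert 15: [15]
Insert 33: [33, 15]
Insert 4: [33, 15, 4]
Insert 49: [49, 33, 4, 15]
Insert 3: [49, 33, 4, 15, 3]
Insert 14: [49, 33, 14, 15, 3, 4]

Final heap: [49, 33, 14, 15, 3, 4]


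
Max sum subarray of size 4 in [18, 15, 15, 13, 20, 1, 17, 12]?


[0:4]: 61
[1:5]: 63
[2:6]: 49
[3:7]: 51
[4:8]: 50

Max: 63 at [1:5]


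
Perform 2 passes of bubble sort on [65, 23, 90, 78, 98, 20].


Initial: [65, 23, 90, 78, 98, 20]
Pass 1: [23, 65, 78, 90, 20, 98] (3 swaps)
Pass 2: [23, 65, 78, 20, 90, 98] (1 swaps)

After 2 passes: [23, 65, 78, 20, 90, 98]


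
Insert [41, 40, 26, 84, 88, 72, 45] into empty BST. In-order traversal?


Insert 41: root
Insert 40: L from 41
Insert 26: L from 41 -> L from 40
Insert 84: R from 41
Insert 88: R from 41 -> R from 84
Insert 72: R from 41 -> L from 84
Insert 45: R from 41 -> L from 84 -> L from 72

In-order: [26, 40, 41, 45, 72, 84, 88]


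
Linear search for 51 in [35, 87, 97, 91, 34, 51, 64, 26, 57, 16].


i=0: 35!=51
i=1: 87!=51
i=2: 97!=51
i=3: 91!=51
i=4: 34!=51
i=5: 51==51 found!

Found at 5, 6 comps


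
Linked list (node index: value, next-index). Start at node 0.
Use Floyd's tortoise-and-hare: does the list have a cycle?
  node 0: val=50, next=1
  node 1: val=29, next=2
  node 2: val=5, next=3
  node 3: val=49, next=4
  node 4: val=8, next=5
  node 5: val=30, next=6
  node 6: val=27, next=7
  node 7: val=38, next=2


Floyd's tortoise (slow, +1) and hare (fast, +2):
  init: slow=0, fast=0
  step 1: slow=1, fast=2
  step 2: slow=2, fast=4
  step 3: slow=3, fast=6
  step 4: slow=4, fast=2
  step 5: slow=5, fast=4
  step 6: slow=6, fast=6
  slow == fast at node 6: cycle detected

Cycle: yes


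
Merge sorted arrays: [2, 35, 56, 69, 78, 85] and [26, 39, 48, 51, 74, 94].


Take 2 from A
Take 26 from B
Take 35 from A
Take 39 from B
Take 48 from B
Take 51 from B
Take 56 from A
Take 69 from A
Take 74 from B
Take 78 from A
Take 85 from A

Merged: [2, 26, 35, 39, 48, 51, 56, 69, 74, 78, 85, 94]


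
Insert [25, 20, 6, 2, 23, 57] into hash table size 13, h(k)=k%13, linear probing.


Insert 25: h=12 -> slot 12
Insert 20: h=7 -> slot 7
Insert 6: h=6 -> slot 6
Insert 2: h=2 -> slot 2
Insert 23: h=10 -> slot 10
Insert 57: h=5 -> slot 5

Table: [None, None, 2, None, None, 57, 6, 20, None, None, 23, None, 25]


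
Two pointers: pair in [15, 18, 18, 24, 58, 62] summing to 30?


lo=0(15)+hi=5(62)=77
lo=0(15)+hi=4(58)=73
lo=0(15)+hi=3(24)=39
lo=0(15)+hi=2(18)=33
lo=0(15)+hi=1(18)=33

No pair found


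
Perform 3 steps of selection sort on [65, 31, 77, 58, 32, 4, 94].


Initial: [65, 31, 77, 58, 32, 4, 94]
Step 1: min=4 at 5
  Swap: [4, 31, 77, 58, 32, 65, 94]
Step 2: min=31 at 1
  Swap: [4, 31, 77, 58, 32, 65, 94]
Step 3: min=32 at 4
  Swap: [4, 31, 32, 58, 77, 65, 94]

After 3 steps: [4, 31, 32, 58, 77, 65, 94]


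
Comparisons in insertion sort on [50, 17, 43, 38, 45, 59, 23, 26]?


Algorithm: insertion sort
Input: [50, 17, 43, 38, 45, 59, 23, 26]
Sorted: [17, 23, 26, 38, 43, 45, 50, 59]

21


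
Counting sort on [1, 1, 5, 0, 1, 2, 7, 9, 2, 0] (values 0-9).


Input: [1, 1, 5, 0, 1, 2, 7, 9, 2, 0]
Counts: [2, 3, 2, 0, 0, 1, 0, 1, 0, 1]

Sorted: [0, 0, 1, 1, 1, 2, 2, 5, 7, 9]


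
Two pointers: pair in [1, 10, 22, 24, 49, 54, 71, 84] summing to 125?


lo=0(1)+hi=7(84)=85
lo=1(10)+hi=7(84)=94
lo=2(22)+hi=7(84)=106
lo=3(24)+hi=7(84)=108
lo=4(49)+hi=7(84)=133
lo=4(49)+hi=6(71)=120
lo=5(54)+hi=6(71)=125

Yes: 54+71=125


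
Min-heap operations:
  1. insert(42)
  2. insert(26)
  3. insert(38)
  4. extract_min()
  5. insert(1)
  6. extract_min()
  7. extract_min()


insert(42) -> [42]
insert(26) -> [26, 42]
insert(38) -> [26, 42, 38]
extract_min()->26, [38, 42]
insert(1) -> [1, 42, 38]
extract_min()->1, [38, 42]
extract_min()->38, [42]

Final heap: [42]


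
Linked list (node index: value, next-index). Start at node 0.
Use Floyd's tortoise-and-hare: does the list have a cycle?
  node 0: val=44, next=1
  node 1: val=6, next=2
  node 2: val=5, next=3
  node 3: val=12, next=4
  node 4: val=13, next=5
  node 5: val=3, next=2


Floyd's tortoise (slow, +1) and hare (fast, +2):
  init: slow=0, fast=0
  step 1: slow=1, fast=2
  step 2: slow=2, fast=4
  step 3: slow=3, fast=2
  step 4: slow=4, fast=4
  slow == fast at node 4: cycle detected

Cycle: yes


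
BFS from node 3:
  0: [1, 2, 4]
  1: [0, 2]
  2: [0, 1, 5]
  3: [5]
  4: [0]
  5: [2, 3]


Visit 3, enqueue [5]
Visit 5, enqueue [2]
Visit 2, enqueue [0, 1]
Visit 0, enqueue [4]
Visit 1, enqueue []
Visit 4, enqueue []

BFS order: [3, 5, 2, 0, 1, 4]


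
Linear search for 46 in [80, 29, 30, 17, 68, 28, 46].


i=0: 80!=46
i=1: 29!=46
i=2: 30!=46
i=3: 17!=46
i=4: 68!=46
i=5: 28!=46
i=6: 46==46 found!

Found at 6, 7 comps


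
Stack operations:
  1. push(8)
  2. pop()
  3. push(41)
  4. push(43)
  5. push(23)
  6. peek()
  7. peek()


push(8) -> [8]
pop()->8, []
push(41) -> [41]
push(43) -> [41, 43]
push(23) -> [41, 43, 23]
peek()->23
peek()->23

Final stack: [41, 43, 23]


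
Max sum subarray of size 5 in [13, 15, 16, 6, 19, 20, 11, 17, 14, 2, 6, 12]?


[0:5]: 69
[1:6]: 76
[2:7]: 72
[3:8]: 73
[4:9]: 81
[5:10]: 64
[6:11]: 50
[7:12]: 51

Max: 81 at [4:9]


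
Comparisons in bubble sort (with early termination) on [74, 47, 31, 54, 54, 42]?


Algorithm: bubble sort (with early termination)
Input: [74, 47, 31, 54, 54, 42]
Sorted: [31, 42, 47, 54, 54, 74]

15


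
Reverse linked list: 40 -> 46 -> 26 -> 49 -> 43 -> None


Step 1: curr=40, set curr.next=prev(None) | reversed so far: 40
Step 2: curr=46, set curr.next=prev(40) | reversed so far: 46 -> 40
Step 3: curr=26, set curr.next=prev(46) | reversed so far: 26 -> 46 -> 40
Step 4: curr=49, set curr.next=prev(26) | reversed so far: 49 -> 26 -> 46 -> 40
Step 5: curr=43, set curr.next=prev(49) | reversed so far: 43 -> 49 -> 26 -> 46 -> 40

43 -> 49 -> 26 -> 46 -> 40 -> None


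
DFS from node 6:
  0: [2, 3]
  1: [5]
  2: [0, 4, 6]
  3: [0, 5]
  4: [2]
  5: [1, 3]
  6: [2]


Visit 6, push [2]
Visit 2, push [4, 0]
Visit 0, push [3]
Visit 3, push [5]
Visit 5, push [1]
Visit 1, push []
Visit 4, push []

DFS order: [6, 2, 0, 3, 5, 1, 4]


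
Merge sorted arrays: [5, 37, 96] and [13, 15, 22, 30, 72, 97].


Take 5 from A
Take 13 from B
Take 15 from B
Take 22 from B
Take 30 from B
Take 37 from A
Take 72 from B
Take 96 from A

Merged: [5, 13, 15, 22, 30, 37, 72, 96, 97]


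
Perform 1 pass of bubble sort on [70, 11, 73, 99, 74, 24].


Initial: [70, 11, 73, 99, 74, 24]
Pass 1: [11, 70, 73, 74, 24, 99] (3 swaps)

After 1 pass: [11, 70, 73, 74, 24, 99]


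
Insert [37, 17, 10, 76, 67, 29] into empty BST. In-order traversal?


Insert 37: root
Insert 17: L from 37
Insert 10: L from 37 -> L from 17
Insert 76: R from 37
Insert 67: R from 37 -> L from 76
Insert 29: L from 37 -> R from 17

In-order: [10, 17, 29, 37, 67, 76]


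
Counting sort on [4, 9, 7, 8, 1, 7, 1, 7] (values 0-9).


Input: [4, 9, 7, 8, 1, 7, 1, 7]
Counts: [0, 2, 0, 0, 1, 0, 0, 3, 1, 1]

Sorted: [1, 1, 4, 7, 7, 7, 8, 9]


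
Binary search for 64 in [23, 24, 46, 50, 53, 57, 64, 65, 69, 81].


Step 1: lo=0, hi=9, mid=4, val=53
Step 2: lo=5, hi=9, mid=7, val=65
Step 3: lo=5, hi=6, mid=5, val=57
Step 4: lo=6, hi=6, mid=6, val=64

Found at index 6


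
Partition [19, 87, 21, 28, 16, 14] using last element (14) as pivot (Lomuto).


Pivot: 14
Place pivot at 0: [14, 87, 21, 28, 16, 19]

Partitioned: [14, 87, 21, 28, 16, 19]


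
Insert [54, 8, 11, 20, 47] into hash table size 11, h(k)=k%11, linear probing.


Insert 54: h=10 -> slot 10
Insert 8: h=8 -> slot 8
Insert 11: h=0 -> slot 0
Insert 20: h=9 -> slot 9
Insert 47: h=3 -> slot 3

Table: [11, None, None, 47, None, None, None, None, 8, 20, 54]


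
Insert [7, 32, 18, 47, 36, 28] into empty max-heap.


Insert 7: [7]
Insert 32: [32, 7]
Insert 18: [32, 7, 18]
Insert 47: [47, 32, 18, 7]
Insert 36: [47, 36, 18, 7, 32]
Insert 28: [47, 36, 28, 7, 32, 18]

Final heap: [47, 36, 28, 7, 32, 18]


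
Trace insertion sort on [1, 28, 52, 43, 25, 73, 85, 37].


Initial: [1, 28, 52, 43, 25, 73, 85, 37]
Insert 28: [1, 28, 52, 43, 25, 73, 85, 37]
Insert 52: [1, 28, 52, 43, 25, 73, 85, 37]
Insert 43: [1, 28, 43, 52, 25, 73, 85, 37]
Insert 25: [1, 25, 28, 43, 52, 73, 85, 37]
Insert 73: [1, 25, 28, 43, 52, 73, 85, 37]
Insert 85: [1, 25, 28, 43, 52, 73, 85, 37]
Insert 37: [1, 25, 28, 37, 43, 52, 73, 85]

Sorted: [1, 25, 28, 37, 43, 52, 73, 85]


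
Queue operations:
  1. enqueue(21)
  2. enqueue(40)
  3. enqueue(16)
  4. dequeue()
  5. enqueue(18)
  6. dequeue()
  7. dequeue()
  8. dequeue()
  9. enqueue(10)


enqueue(21) -> [21]
enqueue(40) -> [21, 40]
enqueue(16) -> [21, 40, 16]
dequeue()->21, [40, 16]
enqueue(18) -> [40, 16, 18]
dequeue()->40, [16, 18]
dequeue()->16, [18]
dequeue()->18, []
enqueue(10) -> [10]

Final queue: [10]


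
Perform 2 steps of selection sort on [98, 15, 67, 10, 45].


Initial: [98, 15, 67, 10, 45]
Step 1: min=10 at 3
  Swap: [10, 15, 67, 98, 45]
Step 2: min=15 at 1
  Swap: [10, 15, 67, 98, 45]

After 2 steps: [10, 15, 67, 98, 45]


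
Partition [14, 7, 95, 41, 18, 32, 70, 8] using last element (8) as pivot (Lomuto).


Pivot: 8
  7 <= 8: swap -> [7, 14, 95, 41, 18, 32, 70, 8]
Place pivot at 1: [7, 8, 95, 41, 18, 32, 70, 14]

Partitioned: [7, 8, 95, 41, 18, 32, 70, 14]


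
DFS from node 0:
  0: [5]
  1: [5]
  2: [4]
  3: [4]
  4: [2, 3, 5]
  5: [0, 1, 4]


Visit 0, push [5]
Visit 5, push [4, 1]
Visit 1, push []
Visit 4, push [3, 2]
Visit 2, push []
Visit 3, push []

DFS order: [0, 5, 1, 4, 2, 3]


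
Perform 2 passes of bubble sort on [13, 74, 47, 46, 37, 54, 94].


Initial: [13, 74, 47, 46, 37, 54, 94]
Pass 1: [13, 47, 46, 37, 54, 74, 94] (4 swaps)
Pass 2: [13, 46, 37, 47, 54, 74, 94] (2 swaps)

After 2 passes: [13, 46, 37, 47, 54, 74, 94]


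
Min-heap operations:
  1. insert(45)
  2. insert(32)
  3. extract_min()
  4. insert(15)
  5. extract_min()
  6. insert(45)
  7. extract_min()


insert(45) -> [45]
insert(32) -> [32, 45]
extract_min()->32, [45]
insert(15) -> [15, 45]
extract_min()->15, [45]
insert(45) -> [45, 45]
extract_min()->45, [45]

Final heap: [45]


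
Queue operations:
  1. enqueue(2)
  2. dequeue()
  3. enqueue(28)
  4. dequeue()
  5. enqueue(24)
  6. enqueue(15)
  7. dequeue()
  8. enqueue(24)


enqueue(2) -> [2]
dequeue()->2, []
enqueue(28) -> [28]
dequeue()->28, []
enqueue(24) -> [24]
enqueue(15) -> [24, 15]
dequeue()->24, [15]
enqueue(24) -> [15, 24]

Final queue: [15, 24]


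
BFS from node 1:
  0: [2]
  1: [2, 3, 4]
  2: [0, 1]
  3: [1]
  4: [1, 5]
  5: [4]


Visit 1, enqueue [2, 3, 4]
Visit 2, enqueue [0]
Visit 3, enqueue []
Visit 4, enqueue [5]
Visit 0, enqueue []
Visit 5, enqueue []

BFS order: [1, 2, 3, 4, 0, 5]


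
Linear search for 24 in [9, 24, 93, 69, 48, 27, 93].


i=0: 9!=24
i=1: 24==24 found!

Found at 1, 2 comps


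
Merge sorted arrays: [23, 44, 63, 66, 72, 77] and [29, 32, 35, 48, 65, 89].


Take 23 from A
Take 29 from B
Take 32 from B
Take 35 from B
Take 44 from A
Take 48 from B
Take 63 from A
Take 65 from B
Take 66 from A
Take 72 from A
Take 77 from A

Merged: [23, 29, 32, 35, 44, 48, 63, 65, 66, 72, 77, 89]


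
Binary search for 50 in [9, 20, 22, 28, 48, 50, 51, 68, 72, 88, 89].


Step 1: lo=0, hi=10, mid=5, val=50

Found at index 5


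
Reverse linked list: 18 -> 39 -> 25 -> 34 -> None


Step 1: curr=18, set curr.next=prev(None) | reversed so far: 18
Step 2: curr=39, set curr.next=prev(18) | reversed so far: 39 -> 18
Step 3: curr=25, set curr.next=prev(39) | reversed so far: 25 -> 39 -> 18
Step 4: curr=34, set curr.next=prev(25) | reversed so far: 34 -> 25 -> 39 -> 18

34 -> 25 -> 39 -> 18 -> None


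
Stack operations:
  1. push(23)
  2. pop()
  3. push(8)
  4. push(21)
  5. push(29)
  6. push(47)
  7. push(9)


push(23) -> [23]
pop()->23, []
push(8) -> [8]
push(21) -> [8, 21]
push(29) -> [8, 21, 29]
push(47) -> [8, 21, 29, 47]
push(9) -> [8, 21, 29, 47, 9]

Final stack: [8, 21, 29, 47, 9]


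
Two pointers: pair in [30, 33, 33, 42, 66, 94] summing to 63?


lo=0(30)+hi=5(94)=124
lo=0(30)+hi=4(66)=96
lo=0(30)+hi=3(42)=72
lo=0(30)+hi=2(33)=63

Yes: 30+33=63


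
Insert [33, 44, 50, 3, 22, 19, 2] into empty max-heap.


Insert 33: [33]
Insert 44: [44, 33]
Insert 50: [50, 33, 44]
Insert 3: [50, 33, 44, 3]
Insert 22: [50, 33, 44, 3, 22]
Insert 19: [50, 33, 44, 3, 22, 19]
Insert 2: [50, 33, 44, 3, 22, 19, 2]

Final heap: [50, 33, 44, 3, 22, 19, 2]
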